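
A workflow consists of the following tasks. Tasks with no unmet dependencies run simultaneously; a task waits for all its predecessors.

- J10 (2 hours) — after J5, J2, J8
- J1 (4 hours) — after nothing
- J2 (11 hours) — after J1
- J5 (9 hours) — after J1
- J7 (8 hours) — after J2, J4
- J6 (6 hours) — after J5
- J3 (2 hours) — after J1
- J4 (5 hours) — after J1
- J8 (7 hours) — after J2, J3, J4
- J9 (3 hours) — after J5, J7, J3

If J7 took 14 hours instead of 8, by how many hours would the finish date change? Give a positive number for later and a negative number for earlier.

6

The binding path is J1→J2→J7→J9 = 4+11+8+3 = 26; finish at 26 hours.
J7 is on the critical path; changing it to 14 makes that path 32 hours.
The critical path is still J1→J2→J7→J9; finish is now 32 hours.
Change in finish: 32 − 26 = +6 hours.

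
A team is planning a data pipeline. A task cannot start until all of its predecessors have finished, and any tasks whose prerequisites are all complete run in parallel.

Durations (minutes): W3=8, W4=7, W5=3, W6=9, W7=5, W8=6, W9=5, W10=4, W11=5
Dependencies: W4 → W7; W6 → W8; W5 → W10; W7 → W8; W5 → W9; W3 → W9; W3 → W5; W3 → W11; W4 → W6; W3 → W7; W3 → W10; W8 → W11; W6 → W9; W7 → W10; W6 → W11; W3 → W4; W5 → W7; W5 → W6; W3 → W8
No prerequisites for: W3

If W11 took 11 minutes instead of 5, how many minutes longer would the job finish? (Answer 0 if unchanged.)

As given, the longest chain is W3→W4→W6→W8→W11 = 8+7+9+6+5 = 35, so the finish is 35 minutes.
W11 lies on that path, so at 11 minutes the path becomes 41 minutes.
No other chain overtakes it, so the finish is 41 minutes.
Change in finish: 41 − 35 = +6 minutes.

6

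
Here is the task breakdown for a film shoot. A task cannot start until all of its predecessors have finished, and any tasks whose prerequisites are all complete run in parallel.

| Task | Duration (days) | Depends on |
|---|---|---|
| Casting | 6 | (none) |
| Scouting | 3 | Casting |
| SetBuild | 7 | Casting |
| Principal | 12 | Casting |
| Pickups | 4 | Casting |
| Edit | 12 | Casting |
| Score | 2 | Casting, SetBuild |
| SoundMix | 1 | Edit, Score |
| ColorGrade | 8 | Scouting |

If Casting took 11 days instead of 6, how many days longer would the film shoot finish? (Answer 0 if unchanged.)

Critical path before the change: Casting→Edit→SoundMix = 6+12+1 = 19 giving 19 days.
Casting lies on that path, so at 11 days the path becomes 24 days.
That remains the longest chain; total 24 days.
Change in finish: 24 − 19 = +5 days.

5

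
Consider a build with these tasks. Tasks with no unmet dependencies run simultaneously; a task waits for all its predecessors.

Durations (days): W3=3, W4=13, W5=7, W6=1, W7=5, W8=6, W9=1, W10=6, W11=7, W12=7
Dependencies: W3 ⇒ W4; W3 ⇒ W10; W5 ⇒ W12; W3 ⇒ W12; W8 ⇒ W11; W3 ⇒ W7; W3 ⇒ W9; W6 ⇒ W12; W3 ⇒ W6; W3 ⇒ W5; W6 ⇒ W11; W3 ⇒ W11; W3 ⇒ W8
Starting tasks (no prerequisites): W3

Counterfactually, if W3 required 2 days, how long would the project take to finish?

As given, the longest chain is W3→W5→W12 = 3+7+7 = 17, so the finish is 17 days.
Since W3 is critical, the -1 change carries straight to that chain (now 16 days).
The critical path is still W3→W5→W12; finish is now 16 days.

16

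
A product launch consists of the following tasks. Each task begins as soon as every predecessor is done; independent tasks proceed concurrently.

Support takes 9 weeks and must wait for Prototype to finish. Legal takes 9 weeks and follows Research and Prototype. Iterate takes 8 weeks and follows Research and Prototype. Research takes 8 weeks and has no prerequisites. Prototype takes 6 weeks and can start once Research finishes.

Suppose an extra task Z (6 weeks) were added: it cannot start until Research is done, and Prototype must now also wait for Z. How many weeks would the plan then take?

29

Originally the plan takes 23 weeks.
With Z inserted, Prototype now waits for max(Research, Z).
New critical path: Research→Z→Prototype→Support = 8+6+6+9 = 29 ⇒ 29 weeks.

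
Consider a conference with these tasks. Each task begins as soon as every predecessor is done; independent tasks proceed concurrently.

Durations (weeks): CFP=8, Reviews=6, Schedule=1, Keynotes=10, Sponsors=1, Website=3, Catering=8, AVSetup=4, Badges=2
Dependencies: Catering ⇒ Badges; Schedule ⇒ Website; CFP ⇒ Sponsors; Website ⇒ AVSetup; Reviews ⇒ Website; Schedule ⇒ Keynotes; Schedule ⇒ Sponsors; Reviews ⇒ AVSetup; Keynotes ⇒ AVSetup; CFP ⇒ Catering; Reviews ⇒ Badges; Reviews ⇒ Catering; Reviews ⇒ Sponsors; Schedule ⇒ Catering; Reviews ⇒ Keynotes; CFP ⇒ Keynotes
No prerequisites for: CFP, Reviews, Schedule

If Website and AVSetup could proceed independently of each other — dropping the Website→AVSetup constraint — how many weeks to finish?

22

Original critical path: CFP→Keynotes→AVSetup = 8+10+4 = 22 ⇒ 22 weeks.
Dropping Website→AVSetup doesn't change AVSetup's earliest start (18); another predecessor still binds.
The longest chain is now CFP→Keynotes→AVSetup = 8+10+4 = 22, so the plan takes 22 weeks.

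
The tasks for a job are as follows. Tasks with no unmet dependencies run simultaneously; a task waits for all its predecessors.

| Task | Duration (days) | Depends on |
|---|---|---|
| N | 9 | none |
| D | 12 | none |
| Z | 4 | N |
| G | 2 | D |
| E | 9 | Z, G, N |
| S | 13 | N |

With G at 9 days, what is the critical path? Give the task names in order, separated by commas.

D, G, E

Baseline: D→G→E = 12+2+9 = 23 → 23 days.
G is on the critical path; changing it to 9 makes that path 30 days.
That remains the longest chain; total 30 days.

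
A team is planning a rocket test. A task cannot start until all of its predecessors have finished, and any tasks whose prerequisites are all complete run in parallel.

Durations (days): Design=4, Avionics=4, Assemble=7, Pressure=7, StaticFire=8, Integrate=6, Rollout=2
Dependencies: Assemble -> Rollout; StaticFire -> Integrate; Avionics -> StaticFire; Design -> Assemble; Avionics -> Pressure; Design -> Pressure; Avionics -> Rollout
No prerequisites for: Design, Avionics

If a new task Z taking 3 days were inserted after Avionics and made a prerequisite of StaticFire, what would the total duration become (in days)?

21

Originally the rocket test takes 18 days.
With Z inserted, StaticFire now waits for max(Avionics, Z).
New critical path: Avionics→Z→StaticFire→Integrate = 4+3+8+6 = 21 ⇒ 21 days.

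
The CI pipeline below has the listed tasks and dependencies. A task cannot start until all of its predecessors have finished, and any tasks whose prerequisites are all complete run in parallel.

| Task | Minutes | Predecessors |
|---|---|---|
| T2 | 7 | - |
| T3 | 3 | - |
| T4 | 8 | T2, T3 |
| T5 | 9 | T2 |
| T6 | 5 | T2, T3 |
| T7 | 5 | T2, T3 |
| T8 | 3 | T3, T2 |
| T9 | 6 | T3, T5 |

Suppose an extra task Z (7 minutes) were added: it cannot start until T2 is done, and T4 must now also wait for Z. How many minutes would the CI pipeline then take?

22

Originally the CI pipeline takes 22 minutes.
With Z inserted, T4 now waits for max(T2, T3, Z).
New critical path: T2→Z→T4 = 7+7+8 = 22 ⇒ 22 minutes.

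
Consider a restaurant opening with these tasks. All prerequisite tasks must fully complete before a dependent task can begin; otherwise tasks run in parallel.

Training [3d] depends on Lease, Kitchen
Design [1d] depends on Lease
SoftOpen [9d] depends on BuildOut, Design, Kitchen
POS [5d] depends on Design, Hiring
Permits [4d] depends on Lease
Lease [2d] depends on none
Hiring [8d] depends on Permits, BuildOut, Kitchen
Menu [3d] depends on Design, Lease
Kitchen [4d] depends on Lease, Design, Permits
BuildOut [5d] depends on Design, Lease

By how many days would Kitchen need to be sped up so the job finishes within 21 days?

Current finish: 23 days; target: 21.
Kitchen is on every critical path, so each day cut from Kitchen cuts the finish by one (this holds down to a finish of 21).
Need 23 − 21 = 2 days off Kitchen → Kitchen becomes 2 days, finish becomes 21.

2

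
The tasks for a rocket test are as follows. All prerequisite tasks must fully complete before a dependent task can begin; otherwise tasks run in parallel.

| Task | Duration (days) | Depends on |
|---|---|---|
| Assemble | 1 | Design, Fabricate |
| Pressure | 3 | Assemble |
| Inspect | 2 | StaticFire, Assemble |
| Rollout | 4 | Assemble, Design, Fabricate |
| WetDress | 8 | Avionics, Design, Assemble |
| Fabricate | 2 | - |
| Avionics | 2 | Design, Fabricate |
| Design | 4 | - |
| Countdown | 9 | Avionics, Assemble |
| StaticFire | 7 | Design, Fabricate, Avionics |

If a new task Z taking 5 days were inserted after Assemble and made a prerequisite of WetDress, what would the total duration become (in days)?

18

Originally the schedule takes 15 days.
With Z inserted, WetDress now waits for max(Avionics, Design, Assemble, Z).
New critical path: Design→Assemble→Z→WetDress = 4+1+5+8 = 18 ⇒ 18 days.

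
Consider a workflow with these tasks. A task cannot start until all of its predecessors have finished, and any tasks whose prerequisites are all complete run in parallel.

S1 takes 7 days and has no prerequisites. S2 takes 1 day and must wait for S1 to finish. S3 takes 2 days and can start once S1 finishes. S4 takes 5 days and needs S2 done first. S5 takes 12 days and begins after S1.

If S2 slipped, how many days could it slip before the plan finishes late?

6

The longest chain is S1→S5 = 7+12 = 19; overall finish 19 days.
The longest chain containing S2 totals 13 days.
Slack of S2 = 13 − 7 = 6 days.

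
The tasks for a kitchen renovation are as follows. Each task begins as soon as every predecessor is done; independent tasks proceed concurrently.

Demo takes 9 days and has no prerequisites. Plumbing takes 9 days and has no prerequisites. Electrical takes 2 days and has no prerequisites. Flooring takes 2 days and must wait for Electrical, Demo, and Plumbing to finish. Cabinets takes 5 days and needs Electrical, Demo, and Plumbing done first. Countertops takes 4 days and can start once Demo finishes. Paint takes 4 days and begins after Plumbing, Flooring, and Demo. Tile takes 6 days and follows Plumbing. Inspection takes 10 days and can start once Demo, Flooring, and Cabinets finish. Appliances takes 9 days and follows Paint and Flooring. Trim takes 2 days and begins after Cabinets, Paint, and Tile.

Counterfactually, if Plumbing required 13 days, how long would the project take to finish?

The binding path is Plumbing→Flooring→Paint→Appliances = 9+2+4+9 = 24; finish at 24 days.
Plumbing lies on that path, so at 13 days the path becomes 28 days.
The critical path is still Plumbing→Flooring→Paint→Appliances; finish is now 28 days.

28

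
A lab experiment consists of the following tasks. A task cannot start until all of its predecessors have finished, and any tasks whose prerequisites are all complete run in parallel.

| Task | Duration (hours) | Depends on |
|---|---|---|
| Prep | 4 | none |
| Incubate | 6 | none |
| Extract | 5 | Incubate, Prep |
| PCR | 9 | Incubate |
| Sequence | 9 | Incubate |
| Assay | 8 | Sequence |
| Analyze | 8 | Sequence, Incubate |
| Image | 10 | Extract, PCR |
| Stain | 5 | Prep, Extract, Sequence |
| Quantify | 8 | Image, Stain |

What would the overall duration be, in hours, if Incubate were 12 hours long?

The binding path is Incubate→PCR→Image→Quantify = 6+9+10+8 = 33; finish at 33 hours.
Incubate lies on that path, so at 12 hours the path becomes 39 hours.
No other chain overtakes it, so the finish is 39 hours.

39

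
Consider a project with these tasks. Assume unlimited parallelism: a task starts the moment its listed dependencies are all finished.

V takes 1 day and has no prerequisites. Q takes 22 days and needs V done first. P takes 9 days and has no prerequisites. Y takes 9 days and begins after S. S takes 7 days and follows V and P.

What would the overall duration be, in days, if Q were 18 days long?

Actual critical path: P→S→Y = 9+7+9 = 25 ⇒ 25 days.
Q has 2 days of float (longest path through it is 23).
That remains the longest chain; total 25 days.

25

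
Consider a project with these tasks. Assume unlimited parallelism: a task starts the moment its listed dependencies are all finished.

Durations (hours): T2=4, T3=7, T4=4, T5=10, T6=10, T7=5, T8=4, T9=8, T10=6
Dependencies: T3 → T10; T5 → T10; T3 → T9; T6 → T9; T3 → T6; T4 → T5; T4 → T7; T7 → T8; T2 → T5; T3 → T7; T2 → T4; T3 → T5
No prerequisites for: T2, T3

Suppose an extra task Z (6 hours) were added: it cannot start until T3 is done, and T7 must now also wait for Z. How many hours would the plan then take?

Originally the plan takes 25 hours.
With Z inserted, T7 now waits for max(T4, T3, Z).
New critical path: T3→T6→T9 = 7+10+8 = 25 ⇒ 25 hours.

25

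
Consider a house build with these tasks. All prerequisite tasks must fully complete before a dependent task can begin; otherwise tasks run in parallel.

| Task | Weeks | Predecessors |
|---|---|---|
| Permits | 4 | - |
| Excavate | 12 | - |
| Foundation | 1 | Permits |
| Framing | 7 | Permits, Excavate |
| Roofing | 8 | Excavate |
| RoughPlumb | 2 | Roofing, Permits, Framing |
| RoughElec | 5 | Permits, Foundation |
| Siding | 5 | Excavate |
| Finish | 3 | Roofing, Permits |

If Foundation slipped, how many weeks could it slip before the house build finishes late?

13

The longest chain is Excavate→Roofing→Finish = 12+8+3 = 23; overall finish 23 weeks.
The longest chain containing Foundation totals 10 weeks.
Float = 23 − 10 = 13.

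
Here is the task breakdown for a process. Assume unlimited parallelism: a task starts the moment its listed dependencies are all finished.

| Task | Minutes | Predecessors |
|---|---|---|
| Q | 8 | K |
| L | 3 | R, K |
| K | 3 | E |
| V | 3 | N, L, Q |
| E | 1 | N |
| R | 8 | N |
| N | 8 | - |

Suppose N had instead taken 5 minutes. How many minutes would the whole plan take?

The binding path is N→E→K→Q→V = 8+1+3+8+3 = 23; finish at 23 minutes.
N lies on that path, so at 5 minutes the path becomes 20 minutes.
That remains the longest chain; total 20 minutes.

20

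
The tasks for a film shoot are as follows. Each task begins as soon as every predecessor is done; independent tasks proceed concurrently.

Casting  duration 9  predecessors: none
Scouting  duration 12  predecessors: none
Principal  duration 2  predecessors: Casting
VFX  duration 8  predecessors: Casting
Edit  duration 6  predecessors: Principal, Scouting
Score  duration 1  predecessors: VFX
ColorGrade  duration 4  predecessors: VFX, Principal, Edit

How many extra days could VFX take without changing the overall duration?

1

The longest chain is Scouting→Edit→ColorGrade = 12+6+4 = 22; overall finish 22 days.
Longest path through VFX: 21 days (earliest finish 17, latest finish 18).
Slack of VFX = 10 − 9 = 1 day.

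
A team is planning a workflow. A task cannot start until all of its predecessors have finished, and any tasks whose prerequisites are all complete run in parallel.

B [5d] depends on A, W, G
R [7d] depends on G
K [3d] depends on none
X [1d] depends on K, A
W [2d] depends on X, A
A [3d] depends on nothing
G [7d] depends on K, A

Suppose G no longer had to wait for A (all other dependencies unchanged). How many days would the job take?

With the dependency in place, K→G→R = 3+7+7 = 17 sets the finish at 17 days.
Dropping A→G doesn't change G's earliest start (3); another predecessor still binds.
The longest chain is now K→G→R = 3+7+7 = 17, so the job takes 17 days.

17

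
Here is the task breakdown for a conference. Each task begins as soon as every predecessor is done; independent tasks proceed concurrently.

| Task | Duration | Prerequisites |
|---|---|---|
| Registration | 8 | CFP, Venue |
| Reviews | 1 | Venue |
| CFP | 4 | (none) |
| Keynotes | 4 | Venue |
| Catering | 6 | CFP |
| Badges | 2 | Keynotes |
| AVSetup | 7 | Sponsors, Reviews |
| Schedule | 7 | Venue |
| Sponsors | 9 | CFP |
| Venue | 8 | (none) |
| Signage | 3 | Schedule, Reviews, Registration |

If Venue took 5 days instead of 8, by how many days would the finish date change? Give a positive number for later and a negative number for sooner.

Baseline: CFP→Sponsors→AVSetup = 4+9+7 = 20 → 20 days.
Venue is off the critical path — its longest chain is 19 days, giving 1 of slack.
The critical path is still CFP→Sponsors→AVSetup; finish is now 20 days.
Change in finish: 20 − 20 = +0 days.

0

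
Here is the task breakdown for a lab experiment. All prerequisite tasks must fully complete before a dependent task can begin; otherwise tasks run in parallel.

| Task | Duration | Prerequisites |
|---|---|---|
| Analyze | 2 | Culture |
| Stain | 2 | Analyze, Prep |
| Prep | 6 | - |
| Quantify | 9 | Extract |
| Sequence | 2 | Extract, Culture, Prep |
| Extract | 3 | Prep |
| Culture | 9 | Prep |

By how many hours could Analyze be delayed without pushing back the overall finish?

Prep→Culture→Analyze→Stain = 6+9+2+2 = 19 sets the makespan at 19 hours.
Longest path through Analyze: 19 hours (earliest finish 17, latest finish 17).
So Analyze can slip 17 − 17 = 0 hours.

0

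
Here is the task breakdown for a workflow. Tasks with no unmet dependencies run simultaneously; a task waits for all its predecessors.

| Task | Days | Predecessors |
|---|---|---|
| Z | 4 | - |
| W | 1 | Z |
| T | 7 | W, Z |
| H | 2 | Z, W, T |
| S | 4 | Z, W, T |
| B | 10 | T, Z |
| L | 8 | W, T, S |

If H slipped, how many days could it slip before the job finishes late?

Critical path: Z→W→T→S→L = 4+1+7+4+8 = 24, so the finish is 24 days.
The longest chain containing H totals 14 days.
Float = 24 − 14 = 10.

10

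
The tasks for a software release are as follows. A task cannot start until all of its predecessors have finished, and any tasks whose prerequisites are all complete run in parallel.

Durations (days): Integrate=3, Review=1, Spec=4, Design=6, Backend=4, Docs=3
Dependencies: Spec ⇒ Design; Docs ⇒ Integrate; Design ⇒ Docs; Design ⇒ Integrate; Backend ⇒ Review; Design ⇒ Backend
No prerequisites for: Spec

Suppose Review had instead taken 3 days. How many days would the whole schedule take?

As given, the longest chain is Spec→Design→Docs→Integrate = 4+6+3+3 = 16, so the finish is 16 days.
Review is off the critical path — its longest chain is 15 days, giving 1 of slack.
New critical path: Spec→Design→Backend→Review = 4+6+4+3 = 17 ⇒ 17 days.

17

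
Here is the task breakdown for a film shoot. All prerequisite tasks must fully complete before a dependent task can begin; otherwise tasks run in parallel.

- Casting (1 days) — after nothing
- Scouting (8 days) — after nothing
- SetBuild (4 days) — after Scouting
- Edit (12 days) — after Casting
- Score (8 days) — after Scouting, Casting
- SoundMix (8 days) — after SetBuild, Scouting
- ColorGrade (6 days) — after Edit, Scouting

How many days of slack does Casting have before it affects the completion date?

The longest chain is Scouting→SetBuild→SoundMix = 8+4+8 = 20; overall finish 20 days.
Casting finishes as early as 1 and must finish by 2.
Float = 20 − 19 = 1.

1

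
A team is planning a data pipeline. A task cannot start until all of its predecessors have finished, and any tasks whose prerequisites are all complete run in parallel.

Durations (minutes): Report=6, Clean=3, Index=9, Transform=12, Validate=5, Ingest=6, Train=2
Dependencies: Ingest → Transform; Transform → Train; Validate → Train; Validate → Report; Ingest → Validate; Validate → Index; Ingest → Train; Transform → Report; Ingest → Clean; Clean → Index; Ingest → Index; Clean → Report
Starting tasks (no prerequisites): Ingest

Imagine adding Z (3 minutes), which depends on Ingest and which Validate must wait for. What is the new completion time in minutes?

24

Originally the data pipeline takes 24 minutes.
With Z inserted, Validate now waits for max(Ingest, Z).
New critical path: Ingest→Transform→Report = 6+12+6 = 24 ⇒ 24 minutes.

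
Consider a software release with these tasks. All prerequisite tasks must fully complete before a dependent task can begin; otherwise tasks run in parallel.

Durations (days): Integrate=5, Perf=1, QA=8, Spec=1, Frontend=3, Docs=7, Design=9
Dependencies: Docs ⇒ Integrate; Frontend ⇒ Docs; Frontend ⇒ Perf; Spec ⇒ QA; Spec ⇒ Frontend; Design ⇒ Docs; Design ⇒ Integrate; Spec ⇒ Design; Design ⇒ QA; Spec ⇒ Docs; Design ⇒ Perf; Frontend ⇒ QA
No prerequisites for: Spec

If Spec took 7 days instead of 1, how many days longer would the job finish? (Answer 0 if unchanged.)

Actual critical path: Spec→Design→Docs→Integrate = 1+9+7+5 = 22 ⇒ 22 days.
Spec lies on that path, so at 7 days the path becomes 28 days.
The critical path is still Spec→Design→Docs→Integrate; finish is now 28 days.
Change in finish: 28 − 22 = +6 days.

6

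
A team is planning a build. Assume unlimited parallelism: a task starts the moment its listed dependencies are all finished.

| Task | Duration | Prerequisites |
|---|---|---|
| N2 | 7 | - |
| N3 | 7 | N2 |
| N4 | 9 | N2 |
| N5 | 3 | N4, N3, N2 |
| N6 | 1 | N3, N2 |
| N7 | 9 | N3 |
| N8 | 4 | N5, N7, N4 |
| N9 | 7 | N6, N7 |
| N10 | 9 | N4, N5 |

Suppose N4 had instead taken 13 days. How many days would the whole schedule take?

Critical path before the change: N2→N3→N7→N9 = 7+7+9+7 = 30 giving 30 days.
The longest path through N4 is only 28 days, so N4 has float 2.
The binding chain switches to N2→N4→N5→N10 = 7+13+3+9 = 32; finish 32 days.

32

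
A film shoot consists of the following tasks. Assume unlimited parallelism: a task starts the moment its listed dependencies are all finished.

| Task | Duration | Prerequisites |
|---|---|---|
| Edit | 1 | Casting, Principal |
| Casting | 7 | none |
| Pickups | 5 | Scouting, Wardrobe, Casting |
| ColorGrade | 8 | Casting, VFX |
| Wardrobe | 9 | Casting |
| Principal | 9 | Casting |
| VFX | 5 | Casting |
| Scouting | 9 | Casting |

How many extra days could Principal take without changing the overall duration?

4

Casting→Scouting→Pickups = 7+9+5 = 21 sets the makespan at 21 days.
Longest path through Principal: 17 days (earliest finish 16, latest finish 20).
So Principal can slip 20 − 16 = 4 days.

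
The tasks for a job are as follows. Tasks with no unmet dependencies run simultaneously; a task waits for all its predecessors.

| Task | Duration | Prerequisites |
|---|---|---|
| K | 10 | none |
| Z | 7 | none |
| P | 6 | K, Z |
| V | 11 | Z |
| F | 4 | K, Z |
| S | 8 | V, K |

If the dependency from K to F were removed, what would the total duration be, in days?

26

Before: longest chain Z→V→S = 7+11+8 = 26, finish 26.
Without K→F, F's earliest start moves from 10 to 7.
New critical path: Z→V→S = 7+11+8 = 26 ⇒ 26 days.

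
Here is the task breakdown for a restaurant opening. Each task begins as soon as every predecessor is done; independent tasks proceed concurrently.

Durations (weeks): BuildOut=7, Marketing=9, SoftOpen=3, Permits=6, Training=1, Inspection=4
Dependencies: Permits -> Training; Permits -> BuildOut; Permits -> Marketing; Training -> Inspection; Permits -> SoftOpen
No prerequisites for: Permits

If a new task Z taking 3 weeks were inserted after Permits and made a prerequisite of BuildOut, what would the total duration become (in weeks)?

Originally the job takes 15 weeks.
With Z inserted, BuildOut now waits for max(Permits, Z).
New critical path: Permits→Z→BuildOut = 6+3+7 = 16 ⇒ 16 weeks.

16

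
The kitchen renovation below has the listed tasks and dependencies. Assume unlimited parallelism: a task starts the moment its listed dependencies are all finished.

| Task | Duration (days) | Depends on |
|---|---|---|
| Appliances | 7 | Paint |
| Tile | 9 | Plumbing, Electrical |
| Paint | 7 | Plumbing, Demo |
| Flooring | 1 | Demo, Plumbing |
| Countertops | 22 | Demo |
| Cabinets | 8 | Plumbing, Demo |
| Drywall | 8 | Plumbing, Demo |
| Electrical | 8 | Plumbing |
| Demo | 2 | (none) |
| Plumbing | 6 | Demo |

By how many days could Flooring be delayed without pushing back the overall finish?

The longest chain is Demo→Plumbing→Electrical→Tile = 2+6+8+9 = 25; overall finish 25 days.
The longest chain containing Flooring totals 9 days.
Float = 25 − 9 = 16.

16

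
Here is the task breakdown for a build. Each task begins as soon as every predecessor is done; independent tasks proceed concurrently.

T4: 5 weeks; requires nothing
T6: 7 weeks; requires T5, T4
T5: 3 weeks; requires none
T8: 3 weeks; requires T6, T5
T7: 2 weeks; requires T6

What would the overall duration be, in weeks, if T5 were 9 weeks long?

19

Actual critical path: T4→T6→T8 = 5+7+3 = 15 ⇒ 15 weeks.
T5 is off the critical path — its longest chain is 13 weeks, giving 2 of slack.
Now T5→T6→T8 = 9+7+3 = 19 is longest, so the finish becomes 19 weeks.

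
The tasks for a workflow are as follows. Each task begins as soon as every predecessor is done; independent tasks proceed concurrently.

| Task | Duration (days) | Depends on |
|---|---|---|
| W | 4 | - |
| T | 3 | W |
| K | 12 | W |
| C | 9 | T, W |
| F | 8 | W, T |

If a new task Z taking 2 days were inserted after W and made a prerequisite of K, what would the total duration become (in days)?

Originally the schedule takes 16 days.
With Z inserted, K now waits for max(W, Z).
New critical path: W→Z→K = 4+2+12 = 18 ⇒ 18 days.

18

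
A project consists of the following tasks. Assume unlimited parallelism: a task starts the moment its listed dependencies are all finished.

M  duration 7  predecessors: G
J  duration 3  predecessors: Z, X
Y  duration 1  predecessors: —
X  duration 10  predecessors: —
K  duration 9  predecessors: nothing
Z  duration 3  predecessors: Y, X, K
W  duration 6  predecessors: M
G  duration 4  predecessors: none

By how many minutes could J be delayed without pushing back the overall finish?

Critical path: G→M→W = 4+7+6 = 17, so the finish is 17 minutes.
The longest chain containing J totals 16 minutes.
Slack of J = 14 − 13 = 1 minute.

1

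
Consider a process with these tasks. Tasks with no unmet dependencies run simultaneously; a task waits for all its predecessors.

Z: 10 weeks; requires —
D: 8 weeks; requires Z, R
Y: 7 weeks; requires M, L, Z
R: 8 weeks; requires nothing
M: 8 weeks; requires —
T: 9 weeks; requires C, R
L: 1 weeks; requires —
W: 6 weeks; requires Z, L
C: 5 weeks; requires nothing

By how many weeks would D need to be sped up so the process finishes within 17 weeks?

Current finish: 18 weeks; target: 17.
D is on every critical path, so each week cut from D cuts the finish by one (this holds down to a finish of 17).
Need 18 − 17 = 1 week off D → D becomes 7 weeks, finish becomes 17.

1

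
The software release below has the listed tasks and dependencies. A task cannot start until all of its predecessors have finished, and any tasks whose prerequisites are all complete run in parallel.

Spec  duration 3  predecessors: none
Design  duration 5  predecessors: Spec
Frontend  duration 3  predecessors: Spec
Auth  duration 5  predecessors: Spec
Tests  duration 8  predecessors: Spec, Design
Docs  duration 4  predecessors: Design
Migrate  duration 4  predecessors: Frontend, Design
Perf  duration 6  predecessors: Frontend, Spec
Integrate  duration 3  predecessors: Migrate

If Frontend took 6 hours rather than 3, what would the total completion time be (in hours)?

16

Critical path before the change: Spec→Design→Tests = 3+5+8 = 16 giving 16 hours.
Frontend is off the critical path — its longest chain is 13 hours, giving 3 of slack.
No other chain overtakes it, so the finish is 16 hours.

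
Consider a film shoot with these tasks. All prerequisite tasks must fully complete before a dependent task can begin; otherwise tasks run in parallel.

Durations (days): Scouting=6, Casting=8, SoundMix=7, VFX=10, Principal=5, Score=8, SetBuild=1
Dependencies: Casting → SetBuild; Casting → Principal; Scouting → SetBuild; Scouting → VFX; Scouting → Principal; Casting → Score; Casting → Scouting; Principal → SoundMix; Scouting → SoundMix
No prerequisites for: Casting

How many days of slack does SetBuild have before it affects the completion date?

The longest chain is Casting→Scouting→Principal→SoundMix = 8+6+5+7 = 26; overall finish 26 days.
The longest chain containing SetBuild totals 15 days.
So SetBuild can slip 26 − 15 = 11 days.

11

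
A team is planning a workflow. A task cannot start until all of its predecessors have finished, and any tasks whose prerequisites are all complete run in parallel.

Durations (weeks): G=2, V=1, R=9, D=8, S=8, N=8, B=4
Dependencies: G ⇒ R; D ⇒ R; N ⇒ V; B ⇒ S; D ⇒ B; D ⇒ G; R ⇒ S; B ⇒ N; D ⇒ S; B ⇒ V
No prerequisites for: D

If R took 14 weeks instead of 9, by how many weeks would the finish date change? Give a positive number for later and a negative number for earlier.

The binding path is D→G→R→S = 8+2+9+8 = 27; finish at 27 weeks.
R lies on that path, so at 14 weeks the path becomes 32 weeks.
No other chain overtakes it, so the finish is 32 weeks.
Change in finish: 32 − 27 = +5 weeks.

5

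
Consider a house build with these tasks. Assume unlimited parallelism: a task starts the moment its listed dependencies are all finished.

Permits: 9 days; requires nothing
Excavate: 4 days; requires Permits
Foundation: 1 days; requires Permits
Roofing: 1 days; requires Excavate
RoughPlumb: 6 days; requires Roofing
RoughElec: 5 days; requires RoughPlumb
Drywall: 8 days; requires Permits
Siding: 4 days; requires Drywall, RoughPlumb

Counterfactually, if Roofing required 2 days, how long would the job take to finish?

26

The binding path is Permits→Excavate→Roofing→RoughPlumb→RoughElec = 9+4+1+6+5 = 25; finish at 25 days.
Roofing is on the critical path; changing it to 2 makes that path 26 days.
The critical path is still Permits→Excavate→Roofing→RoughPlumb→RoughElec; finish is now 26 days.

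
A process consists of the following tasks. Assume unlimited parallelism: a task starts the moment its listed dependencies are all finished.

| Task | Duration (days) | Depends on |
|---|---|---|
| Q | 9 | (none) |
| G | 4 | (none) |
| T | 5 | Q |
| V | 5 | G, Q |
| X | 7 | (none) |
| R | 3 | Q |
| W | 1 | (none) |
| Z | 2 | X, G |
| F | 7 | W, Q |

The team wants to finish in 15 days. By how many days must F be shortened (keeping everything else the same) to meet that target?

Current finish: 16 days; target: 15.
F is on every critical path, so each day cut from F cuts the finish by one (this holds down to a finish of 14).
Need 16 − 15 = 1 day off F → F becomes 6 days, finish becomes 15.

1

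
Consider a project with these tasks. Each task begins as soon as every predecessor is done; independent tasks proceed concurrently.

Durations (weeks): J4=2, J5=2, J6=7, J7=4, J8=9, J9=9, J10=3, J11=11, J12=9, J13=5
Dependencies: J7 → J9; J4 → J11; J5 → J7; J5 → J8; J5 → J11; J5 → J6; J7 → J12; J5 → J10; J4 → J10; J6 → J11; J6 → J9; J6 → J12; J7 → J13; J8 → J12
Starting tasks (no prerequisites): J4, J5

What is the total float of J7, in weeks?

J5→J6→J11 = 2+7+11 = 20 sets the makespan at 20 weeks.
The longest chain containing J7 totals 15 weeks.
So J7 can slip 11 − 6 = 5 weeks.

5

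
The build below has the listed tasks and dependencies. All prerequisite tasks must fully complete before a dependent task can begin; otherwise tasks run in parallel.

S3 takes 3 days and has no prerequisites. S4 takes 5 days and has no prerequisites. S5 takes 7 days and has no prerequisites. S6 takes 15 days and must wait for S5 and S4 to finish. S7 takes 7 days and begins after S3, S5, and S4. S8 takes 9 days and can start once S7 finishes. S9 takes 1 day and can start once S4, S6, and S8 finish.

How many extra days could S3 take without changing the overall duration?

4

S5→S7→S8→S9 = 7+7+9+1 = 24 sets the makespan at 24 days.
Longest path through S3: 20 days (earliest finish 3, latest finish 7).
Float = 24 − 20 = 4.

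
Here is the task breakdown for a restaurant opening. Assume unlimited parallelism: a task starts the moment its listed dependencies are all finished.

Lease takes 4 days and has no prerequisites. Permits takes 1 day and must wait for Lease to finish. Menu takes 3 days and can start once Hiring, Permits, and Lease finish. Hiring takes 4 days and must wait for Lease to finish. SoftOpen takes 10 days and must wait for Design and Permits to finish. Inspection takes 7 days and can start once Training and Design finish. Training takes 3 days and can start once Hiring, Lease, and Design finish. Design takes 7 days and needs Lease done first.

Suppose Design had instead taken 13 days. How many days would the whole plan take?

27

Critical path before the change: Lease→Design→Training→Inspection = 4+7+3+7 = 21 giving 21 days.
Design is on the critical path; changing it to 13 makes that path 27 days.
No other chain overtakes it, so the finish is 27 days.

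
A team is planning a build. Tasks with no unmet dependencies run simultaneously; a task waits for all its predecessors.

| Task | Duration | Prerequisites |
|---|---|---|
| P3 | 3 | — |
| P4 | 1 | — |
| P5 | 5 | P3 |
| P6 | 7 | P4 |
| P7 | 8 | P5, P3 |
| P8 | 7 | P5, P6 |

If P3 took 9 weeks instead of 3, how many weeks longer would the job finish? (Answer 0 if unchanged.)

6

Critical path before the change: P3→P5→P7 = 3+5+8 = 16 giving 16 weeks.
Since P3 is critical, the +6 change carries straight to that chain (now 22 weeks).
The critical path is still P3→P5→P7; finish is now 22 weeks.
Change in finish: 22 − 16 = +6 weeks.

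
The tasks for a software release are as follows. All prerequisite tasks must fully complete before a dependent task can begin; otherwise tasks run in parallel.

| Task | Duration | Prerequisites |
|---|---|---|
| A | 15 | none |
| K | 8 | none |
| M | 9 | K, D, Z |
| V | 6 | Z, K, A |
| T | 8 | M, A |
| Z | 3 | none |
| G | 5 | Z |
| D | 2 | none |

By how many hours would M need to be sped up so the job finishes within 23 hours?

2

Current finish: 25 hours; target: 23.
M is on every critical path, so each hour cut from M cuts the finish by one (this holds down to a finish of 23).
Need 25 − 23 = 2 hours off M → M becomes 7 hours, finish becomes 23.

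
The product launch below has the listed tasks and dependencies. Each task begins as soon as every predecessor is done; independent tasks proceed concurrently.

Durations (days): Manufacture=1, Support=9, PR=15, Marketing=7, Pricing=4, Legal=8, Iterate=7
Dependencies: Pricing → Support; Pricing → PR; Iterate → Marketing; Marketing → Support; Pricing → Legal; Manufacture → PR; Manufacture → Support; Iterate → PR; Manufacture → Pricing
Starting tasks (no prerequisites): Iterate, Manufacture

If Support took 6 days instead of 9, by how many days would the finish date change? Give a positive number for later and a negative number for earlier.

-1

Baseline: Iterate→Marketing→Support = 7+7+9 = 23 → 23 days.
Support lies on that path, so at 6 days the path becomes 20 days.
New critical path: Iterate→PR = 7+15 = 22 ⇒ 22 days.
Change in finish: 22 − 23 = -1 days.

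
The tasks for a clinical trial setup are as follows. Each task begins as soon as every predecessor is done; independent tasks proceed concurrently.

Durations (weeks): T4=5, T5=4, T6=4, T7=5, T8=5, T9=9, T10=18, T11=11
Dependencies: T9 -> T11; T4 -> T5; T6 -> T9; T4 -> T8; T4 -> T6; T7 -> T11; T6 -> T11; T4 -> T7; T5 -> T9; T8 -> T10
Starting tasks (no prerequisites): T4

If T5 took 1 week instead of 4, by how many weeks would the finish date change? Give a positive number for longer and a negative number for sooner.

Actual critical path: T4→T5→T9→T11 = 5+4+9+11 = 29 ⇒ 29 weeks.
Since T5 is critical, the -3 change carries straight to that chain (now 26 weeks).
New critical path: T4→T6→T9→T11 = 5+4+9+11 = 29 ⇒ 29 weeks.
Change in finish: 29 − 29 = +0 weeks.

0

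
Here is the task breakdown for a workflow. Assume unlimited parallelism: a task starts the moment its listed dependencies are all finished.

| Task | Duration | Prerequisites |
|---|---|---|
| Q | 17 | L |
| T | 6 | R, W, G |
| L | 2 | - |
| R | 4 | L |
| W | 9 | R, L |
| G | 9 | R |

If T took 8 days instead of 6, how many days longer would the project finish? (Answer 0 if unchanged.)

2

Actual critical path: L→R→W→T = 2+4+9+6 = 21 ⇒ 21 days.
T is on the critical path; changing it to 8 makes that path 23 days.
The critical path is still L→R→W→T; finish is now 23 days.
Change in finish: 23 − 21 = +2 days.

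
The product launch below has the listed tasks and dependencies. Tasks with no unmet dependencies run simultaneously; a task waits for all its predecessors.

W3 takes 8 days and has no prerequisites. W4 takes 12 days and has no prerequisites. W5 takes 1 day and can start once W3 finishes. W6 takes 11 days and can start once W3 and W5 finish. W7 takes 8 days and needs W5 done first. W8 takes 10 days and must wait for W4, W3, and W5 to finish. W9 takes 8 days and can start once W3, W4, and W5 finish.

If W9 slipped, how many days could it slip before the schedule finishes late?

2

W4→W8 = 12+10 = 22 sets the makespan at 22 days.
Longest path through W9: 20 days (earliest finish 20, latest finish 22).
Float = 22 − 20 = 2.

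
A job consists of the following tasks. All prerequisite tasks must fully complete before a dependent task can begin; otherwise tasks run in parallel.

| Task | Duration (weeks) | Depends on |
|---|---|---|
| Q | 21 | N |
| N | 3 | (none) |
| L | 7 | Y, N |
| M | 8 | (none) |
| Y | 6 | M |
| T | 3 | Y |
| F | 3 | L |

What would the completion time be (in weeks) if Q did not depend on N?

Original critical path: N→Q = 3+21 = 24 ⇒ 24 weeks.
Without N→Q, Q's earliest start moves from 3 to 0.
New critical path: M→Y→L→F = 8+6+7+3 = 24 ⇒ 24 weeks.

24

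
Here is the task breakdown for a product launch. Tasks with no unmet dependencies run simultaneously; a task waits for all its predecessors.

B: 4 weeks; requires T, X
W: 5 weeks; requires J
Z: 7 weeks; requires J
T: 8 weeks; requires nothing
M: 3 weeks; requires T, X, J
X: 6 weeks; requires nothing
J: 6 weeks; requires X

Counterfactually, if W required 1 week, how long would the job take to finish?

The binding path is X→J→Z = 6+6+7 = 19; finish at 19 weeks.
The longest path through W is only 17 weeks, so W has float 2.
No other chain overtakes it, so the finish is 19 weeks.

19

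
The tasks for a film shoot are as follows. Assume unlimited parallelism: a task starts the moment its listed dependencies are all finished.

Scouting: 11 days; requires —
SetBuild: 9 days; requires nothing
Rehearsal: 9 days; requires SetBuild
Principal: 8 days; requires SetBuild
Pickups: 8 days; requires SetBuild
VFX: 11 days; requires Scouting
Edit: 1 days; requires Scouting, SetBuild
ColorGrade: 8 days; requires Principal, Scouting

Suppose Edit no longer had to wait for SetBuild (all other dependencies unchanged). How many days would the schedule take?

25

Original critical path: SetBuild→Principal→ColorGrade = 9+8+8 = 25 ⇒ 25 days.
Dropping SetBuild→Edit doesn't change Edit's earliest start (11); another predecessor still binds.
The longest chain is now SetBuild→Principal→ColorGrade = 9+8+8 = 25, so the schedule takes 25 days.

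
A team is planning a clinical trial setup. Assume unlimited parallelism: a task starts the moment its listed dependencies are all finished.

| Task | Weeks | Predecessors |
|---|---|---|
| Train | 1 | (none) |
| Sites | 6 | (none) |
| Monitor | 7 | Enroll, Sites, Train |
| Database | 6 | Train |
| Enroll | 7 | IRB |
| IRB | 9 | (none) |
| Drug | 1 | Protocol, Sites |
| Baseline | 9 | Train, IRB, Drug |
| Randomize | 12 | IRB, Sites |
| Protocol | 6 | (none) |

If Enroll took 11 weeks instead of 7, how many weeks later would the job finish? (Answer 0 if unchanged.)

4

Critical path before the change: IRB→Enroll→Monitor = 9+7+7 = 23 giving 23 weeks.
Enroll lies on that path, so at 11 weeks the path becomes 27 weeks.
That remains the longest chain; total 27 weeks.
Change in finish: 27 − 23 = +4 weeks.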